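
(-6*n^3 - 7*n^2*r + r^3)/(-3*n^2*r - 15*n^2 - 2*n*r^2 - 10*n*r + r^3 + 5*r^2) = (2*n + r)/(r + 5)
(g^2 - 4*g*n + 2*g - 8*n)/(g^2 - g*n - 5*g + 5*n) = (g^2 - 4*g*n + 2*g - 8*n)/(g^2 - g*n - 5*g + 5*n)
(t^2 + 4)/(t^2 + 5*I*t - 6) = (t - 2*I)/(t + 3*I)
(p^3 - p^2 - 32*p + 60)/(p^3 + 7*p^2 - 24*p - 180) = (p - 2)/(p + 6)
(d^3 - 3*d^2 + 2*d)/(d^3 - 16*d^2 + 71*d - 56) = d*(d - 2)/(d^2 - 15*d + 56)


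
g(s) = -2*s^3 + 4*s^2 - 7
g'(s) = -6*s^2 + 8*s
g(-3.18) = 97.76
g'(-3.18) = -86.11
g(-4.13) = 202.12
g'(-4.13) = -135.38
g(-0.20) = -6.82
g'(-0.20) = -1.84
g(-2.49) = 48.68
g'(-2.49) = -57.12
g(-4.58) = 269.05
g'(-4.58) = -162.50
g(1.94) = -6.55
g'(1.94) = -7.06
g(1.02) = -4.96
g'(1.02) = 1.92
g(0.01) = -7.00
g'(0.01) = 0.08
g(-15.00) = 7643.00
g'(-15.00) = -1470.00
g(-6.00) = 569.00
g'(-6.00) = -264.00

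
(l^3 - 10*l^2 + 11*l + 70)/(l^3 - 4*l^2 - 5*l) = (l^2 - 5*l - 14)/(l*(l + 1))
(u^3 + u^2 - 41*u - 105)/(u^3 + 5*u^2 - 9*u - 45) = (u - 7)/(u - 3)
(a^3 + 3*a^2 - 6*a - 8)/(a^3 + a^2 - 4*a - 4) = (a + 4)/(a + 2)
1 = 1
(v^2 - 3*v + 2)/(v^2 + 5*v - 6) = (v - 2)/(v + 6)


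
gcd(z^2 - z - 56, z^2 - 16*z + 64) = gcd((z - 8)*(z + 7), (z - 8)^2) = z - 8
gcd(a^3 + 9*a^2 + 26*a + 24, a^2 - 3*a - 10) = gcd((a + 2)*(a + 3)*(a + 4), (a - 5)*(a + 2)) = a + 2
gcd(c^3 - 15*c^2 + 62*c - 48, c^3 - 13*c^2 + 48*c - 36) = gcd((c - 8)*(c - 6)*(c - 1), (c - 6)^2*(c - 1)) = c^2 - 7*c + 6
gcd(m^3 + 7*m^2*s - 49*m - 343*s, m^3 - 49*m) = m^2 - 49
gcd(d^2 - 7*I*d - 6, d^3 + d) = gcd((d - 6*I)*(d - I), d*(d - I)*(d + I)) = d - I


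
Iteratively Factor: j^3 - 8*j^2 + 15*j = (j - 3)*(j^2 - 5*j) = j*(j - 3)*(j - 5)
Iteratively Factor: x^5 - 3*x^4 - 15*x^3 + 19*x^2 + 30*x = (x - 2)*(x^4 - x^3 - 17*x^2 - 15*x) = (x - 5)*(x - 2)*(x^3 + 4*x^2 + 3*x) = x*(x - 5)*(x - 2)*(x^2 + 4*x + 3) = x*(x - 5)*(x - 2)*(x + 3)*(x + 1)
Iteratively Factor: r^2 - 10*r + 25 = (r - 5)*(r - 5)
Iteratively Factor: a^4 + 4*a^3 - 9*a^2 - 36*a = (a - 3)*(a^3 + 7*a^2 + 12*a) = (a - 3)*(a + 4)*(a^2 + 3*a) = a*(a - 3)*(a + 4)*(a + 3)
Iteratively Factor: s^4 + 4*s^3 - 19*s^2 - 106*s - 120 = (s + 2)*(s^3 + 2*s^2 - 23*s - 60) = (s - 5)*(s + 2)*(s^2 + 7*s + 12) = (s - 5)*(s + 2)*(s + 4)*(s + 3)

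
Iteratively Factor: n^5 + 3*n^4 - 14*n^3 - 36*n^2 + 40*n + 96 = (n - 2)*(n^4 + 5*n^3 - 4*n^2 - 44*n - 48) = (n - 3)*(n - 2)*(n^3 + 8*n^2 + 20*n + 16) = (n - 3)*(n - 2)*(n + 2)*(n^2 + 6*n + 8) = (n - 3)*(n - 2)*(n + 2)*(n + 4)*(n + 2)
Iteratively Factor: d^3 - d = (d)*(d^2 - 1) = d*(d - 1)*(d + 1)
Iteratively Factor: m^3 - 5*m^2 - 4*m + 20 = (m + 2)*(m^2 - 7*m + 10) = (m - 2)*(m + 2)*(m - 5)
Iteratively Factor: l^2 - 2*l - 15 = (l + 3)*(l - 5)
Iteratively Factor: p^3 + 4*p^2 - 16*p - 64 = (p - 4)*(p^2 + 8*p + 16) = (p - 4)*(p + 4)*(p + 4)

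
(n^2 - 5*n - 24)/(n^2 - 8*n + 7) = (n^2 - 5*n - 24)/(n^2 - 8*n + 7)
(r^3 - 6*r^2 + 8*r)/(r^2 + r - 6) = r*(r - 4)/(r + 3)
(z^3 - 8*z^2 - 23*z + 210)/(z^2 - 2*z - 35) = z - 6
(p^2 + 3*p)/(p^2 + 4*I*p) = (p + 3)/(p + 4*I)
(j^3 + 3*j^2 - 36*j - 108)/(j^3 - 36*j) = (j + 3)/j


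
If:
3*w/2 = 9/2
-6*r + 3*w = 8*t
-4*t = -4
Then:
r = 1/6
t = 1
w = 3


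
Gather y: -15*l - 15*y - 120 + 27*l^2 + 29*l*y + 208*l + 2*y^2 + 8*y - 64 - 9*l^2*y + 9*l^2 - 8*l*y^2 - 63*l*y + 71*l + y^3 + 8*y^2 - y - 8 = 36*l^2 + 264*l + y^3 + y^2*(10 - 8*l) + y*(-9*l^2 - 34*l - 8) - 192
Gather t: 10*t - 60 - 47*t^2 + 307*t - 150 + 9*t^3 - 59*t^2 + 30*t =9*t^3 - 106*t^2 + 347*t - 210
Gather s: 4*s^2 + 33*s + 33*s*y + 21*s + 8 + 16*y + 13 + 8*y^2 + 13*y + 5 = 4*s^2 + s*(33*y + 54) + 8*y^2 + 29*y + 26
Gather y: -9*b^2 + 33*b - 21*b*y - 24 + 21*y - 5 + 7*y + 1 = -9*b^2 + 33*b + y*(28 - 21*b) - 28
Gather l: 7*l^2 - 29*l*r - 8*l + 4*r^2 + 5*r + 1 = 7*l^2 + l*(-29*r - 8) + 4*r^2 + 5*r + 1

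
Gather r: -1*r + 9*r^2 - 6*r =9*r^2 - 7*r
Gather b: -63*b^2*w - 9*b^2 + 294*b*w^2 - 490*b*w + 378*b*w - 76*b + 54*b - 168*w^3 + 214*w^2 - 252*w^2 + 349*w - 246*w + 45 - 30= b^2*(-63*w - 9) + b*(294*w^2 - 112*w - 22) - 168*w^3 - 38*w^2 + 103*w + 15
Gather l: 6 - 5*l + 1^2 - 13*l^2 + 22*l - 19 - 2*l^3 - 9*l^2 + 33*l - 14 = -2*l^3 - 22*l^2 + 50*l - 26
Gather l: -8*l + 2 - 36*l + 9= 11 - 44*l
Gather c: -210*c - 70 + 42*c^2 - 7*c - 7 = 42*c^2 - 217*c - 77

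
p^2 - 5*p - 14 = (p - 7)*(p + 2)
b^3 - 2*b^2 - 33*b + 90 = (b - 5)*(b - 3)*(b + 6)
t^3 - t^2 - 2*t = t*(t - 2)*(t + 1)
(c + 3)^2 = c^2 + 6*c + 9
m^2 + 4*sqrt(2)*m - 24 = (m - 2*sqrt(2))*(m + 6*sqrt(2))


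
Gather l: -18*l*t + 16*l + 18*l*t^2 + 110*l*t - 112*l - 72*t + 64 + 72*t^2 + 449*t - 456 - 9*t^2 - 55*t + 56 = l*(18*t^2 + 92*t - 96) + 63*t^2 + 322*t - 336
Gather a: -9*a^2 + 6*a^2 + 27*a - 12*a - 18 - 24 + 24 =-3*a^2 + 15*a - 18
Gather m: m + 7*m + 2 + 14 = 8*m + 16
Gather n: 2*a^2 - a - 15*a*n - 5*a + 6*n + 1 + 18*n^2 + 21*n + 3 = 2*a^2 - 6*a + 18*n^2 + n*(27 - 15*a) + 4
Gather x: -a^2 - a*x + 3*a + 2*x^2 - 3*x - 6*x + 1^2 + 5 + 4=-a^2 + 3*a + 2*x^2 + x*(-a - 9) + 10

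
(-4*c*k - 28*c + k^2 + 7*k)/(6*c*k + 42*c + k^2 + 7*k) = (-4*c + k)/(6*c + k)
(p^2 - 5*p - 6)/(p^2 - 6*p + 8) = (p^2 - 5*p - 6)/(p^2 - 6*p + 8)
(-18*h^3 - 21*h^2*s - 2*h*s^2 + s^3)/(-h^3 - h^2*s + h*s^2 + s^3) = (-18*h^2 - 3*h*s + s^2)/(-h^2 + s^2)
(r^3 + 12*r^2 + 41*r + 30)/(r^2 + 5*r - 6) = (r^2 + 6*r + 5)/(r - 1)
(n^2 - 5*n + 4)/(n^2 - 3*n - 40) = (-n^2 + 5*n - 4)/(-n^2 + 3*n + 40)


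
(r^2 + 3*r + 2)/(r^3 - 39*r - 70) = (r + 1)/(r^2 - 2*r - 35)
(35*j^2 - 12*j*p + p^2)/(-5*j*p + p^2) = (-7*j + p)/p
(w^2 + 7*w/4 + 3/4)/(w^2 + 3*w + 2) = (w + 3/4)/(w + 2)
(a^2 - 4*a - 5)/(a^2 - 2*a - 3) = (a - 5)/(a - 3)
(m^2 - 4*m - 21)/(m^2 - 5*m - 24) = (m - 7)/(m - 8)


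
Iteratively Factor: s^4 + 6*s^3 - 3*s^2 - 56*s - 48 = (s + 4)*(s^3 + 2*s^2 - 11*s - 12) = (s - 3)*(s + 4)*(s^2 + 5*s + 4) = (s - 3)*(s + 4)^2*(s + 1)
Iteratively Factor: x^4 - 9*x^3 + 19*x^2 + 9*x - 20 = (x - 4)*(x^3 - 5*x^2 - x + 5) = (x - 4)*(x - 1)*(x^2 - 4*x - 5) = (x - 5)*(x - 4)*(x - 1)*(x + 1)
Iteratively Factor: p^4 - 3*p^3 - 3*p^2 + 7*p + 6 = (p + 1)*(p^3 - 4*p^2 + p + 6) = (p - 3)*(p + 1)*(p^2 - p - 2) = (p - 3)*(p + 1)^2*(p - 2)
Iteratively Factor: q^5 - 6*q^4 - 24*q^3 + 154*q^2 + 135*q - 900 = (q + 4)*(q^4 - 10*q^3 + 16*q^2 + 90*q - 225) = (q - 3)*(q + 4)*(q^3 - 7*q^2 - 5*q + 75) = (q - 5)*(q - 3)*(q + 4)*(q^2 - 2*q - 15) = (q - 5)^2*(q - 3)*(q + 4)*(q + 3)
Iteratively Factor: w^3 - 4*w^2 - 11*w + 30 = (w - 5)*(w^2 + w - 6) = (w - 5)*(w - 2)*(w + 3)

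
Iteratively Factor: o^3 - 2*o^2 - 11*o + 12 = (o - 4)*(o^2 + 2*o - 3) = (o - 4)*(o - 1)*(o + 3)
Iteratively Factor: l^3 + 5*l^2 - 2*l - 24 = (l - 2)*(l^2 + 7*l + 12) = (l - 2)*(l + 3)*(l + 4)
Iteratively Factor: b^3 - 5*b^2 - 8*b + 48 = (b + 3)*(b^2 - 8*b + 16) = (b - 4)*(b + 3)*(b - 4)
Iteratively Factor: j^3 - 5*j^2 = (j)*(j^2 - 5*j) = j*(j - 5)*(j)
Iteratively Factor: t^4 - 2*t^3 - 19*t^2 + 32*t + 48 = (t + 4)*(t^3 - 6*t^2 + 5*t + 12) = (t + 1)*(t + 4)*(t^2 - 7*t + 12) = (t - 3)*(t + 1)*(t + 4)*(t - 4)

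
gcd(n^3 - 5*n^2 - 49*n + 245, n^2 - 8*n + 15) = n - 5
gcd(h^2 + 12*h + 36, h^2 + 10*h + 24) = h + 6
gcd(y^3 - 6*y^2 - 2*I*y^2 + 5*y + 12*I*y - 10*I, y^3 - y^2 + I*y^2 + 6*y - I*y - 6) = y^2 + y*(-1 - 2*I) + 2*I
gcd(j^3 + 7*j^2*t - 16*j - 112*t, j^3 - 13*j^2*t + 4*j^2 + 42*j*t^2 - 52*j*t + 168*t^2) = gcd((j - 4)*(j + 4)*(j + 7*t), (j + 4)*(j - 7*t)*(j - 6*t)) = j + 4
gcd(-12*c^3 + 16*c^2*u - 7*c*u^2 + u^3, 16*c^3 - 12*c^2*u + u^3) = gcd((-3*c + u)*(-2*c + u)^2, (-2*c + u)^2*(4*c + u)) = 4*c^2 - 4*c*u + u^2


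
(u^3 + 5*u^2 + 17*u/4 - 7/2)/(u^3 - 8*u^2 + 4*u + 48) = (u^2 + 3*u - 7/4)/(u^2 - 10*u + 24)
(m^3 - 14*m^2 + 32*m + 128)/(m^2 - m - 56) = (m^2 - 6*m - 16)/(m + 7)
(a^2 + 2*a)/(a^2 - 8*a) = (a + 2)/(a - 8)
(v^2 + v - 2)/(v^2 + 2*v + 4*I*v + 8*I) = (v - 1)/(v + 4*I)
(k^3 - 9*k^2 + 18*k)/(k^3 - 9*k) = (k - 6)/(k + 3)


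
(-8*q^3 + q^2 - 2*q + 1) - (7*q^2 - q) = -8*q^3 - 6*q^2 - q + 1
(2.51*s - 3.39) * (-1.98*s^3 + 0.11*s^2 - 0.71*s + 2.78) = -4.9698*s^4 + 6.9883*s^3 - 2.155*s^2 + 9.3847*s - 9.4242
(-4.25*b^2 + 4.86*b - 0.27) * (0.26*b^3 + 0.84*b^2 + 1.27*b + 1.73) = -1.105*b^5 - 2.3064*b^4 - 1.3853*b^3 - 1.4071*b^2 + 8.0649*b - 0.4671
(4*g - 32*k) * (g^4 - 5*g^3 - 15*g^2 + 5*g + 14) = 4*g^5 - 32*g^4*k - 20*g^4 + 160*g^3*k - 60*g^3 + 480*g^2*k + 20*g^2 - 160*g*k + 56*g - 448*k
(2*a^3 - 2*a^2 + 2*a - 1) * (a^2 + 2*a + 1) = 2*a^5 + 2*a^4 + a^2 - 1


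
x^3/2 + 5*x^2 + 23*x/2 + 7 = (x/2 + 1)*(x + 1)*(x + 7)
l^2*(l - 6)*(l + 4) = l^4 - 2*l^3 - 24*l^2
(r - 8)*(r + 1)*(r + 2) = r^3 - 5*r^2 - 22*r - 16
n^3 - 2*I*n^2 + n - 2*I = (n - 2*I)*(n - I)*(n + I)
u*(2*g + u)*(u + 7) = 2*g*u^2 + 14*g*u + u^3 + 7*u^2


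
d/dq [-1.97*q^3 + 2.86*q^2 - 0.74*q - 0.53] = -5.91*q^2 + 5.72*q - 0.74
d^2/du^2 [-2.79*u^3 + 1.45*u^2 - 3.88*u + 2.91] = 2.9 - 16.74*u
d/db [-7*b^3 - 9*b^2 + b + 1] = -21*b^2 - 18*b + 1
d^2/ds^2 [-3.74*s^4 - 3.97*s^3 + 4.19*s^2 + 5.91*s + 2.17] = -44.88*s^2 - 23.82*s + 8.38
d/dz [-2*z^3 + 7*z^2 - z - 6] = -6*z^2 + 14*z - 1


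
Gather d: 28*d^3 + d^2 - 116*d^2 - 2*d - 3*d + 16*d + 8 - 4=28*d^3 - 115*d^2 + 11*d + 4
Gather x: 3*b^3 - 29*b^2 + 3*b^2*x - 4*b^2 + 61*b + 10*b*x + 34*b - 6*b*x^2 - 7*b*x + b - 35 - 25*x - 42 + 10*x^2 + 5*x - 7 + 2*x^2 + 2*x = 3*b^3 - 33*b^2 + 96*b + x^2*(12 - 6*b) + x*(3*b^2 + 3*b - 18) - 84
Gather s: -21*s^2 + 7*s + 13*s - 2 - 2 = -21*s^2 + 20*s - 4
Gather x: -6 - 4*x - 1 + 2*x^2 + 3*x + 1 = 2*x^2 - x - 6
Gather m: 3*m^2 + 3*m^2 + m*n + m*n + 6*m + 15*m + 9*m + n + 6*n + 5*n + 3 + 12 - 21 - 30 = 6*m^2 + m*(2*n + 30) + 12*n - 36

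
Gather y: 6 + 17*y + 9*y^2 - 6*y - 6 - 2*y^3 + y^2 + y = -2*y^3 + 10*y^2 + 12*y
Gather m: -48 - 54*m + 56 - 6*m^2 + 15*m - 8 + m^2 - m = -5*m^2 - 40*m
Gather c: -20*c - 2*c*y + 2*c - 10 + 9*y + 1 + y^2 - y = c*(-2*y - 18) + y^2 + 8*y - 9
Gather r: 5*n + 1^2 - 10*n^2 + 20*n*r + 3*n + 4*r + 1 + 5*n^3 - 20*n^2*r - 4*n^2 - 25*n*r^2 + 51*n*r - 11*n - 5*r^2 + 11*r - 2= 5*n^3 - 14*n^2 - 3*n + r^2*(-25*n - 5) + r*(-20*n^2 + 71*n + 15)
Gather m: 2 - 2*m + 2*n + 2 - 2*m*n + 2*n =m*(-2*n - 2) + 4*n + 4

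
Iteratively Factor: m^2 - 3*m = (m)*(m - 3)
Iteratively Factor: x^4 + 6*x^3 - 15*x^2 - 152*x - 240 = (x + 3)*(x^3 + 3*x^2 - 24*x - 80) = (x - 5)*(x + 3)*(x^2 + 8*x + 16) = (x - 5)*(x + 3)*(x + 4)*(x + 4)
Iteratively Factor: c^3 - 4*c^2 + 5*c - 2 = (c - 2)*(c^2 - 2*c + 1) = (c - 2)*(c - 1)*(c - 1)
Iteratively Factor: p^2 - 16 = (p - 4)*(p + 4)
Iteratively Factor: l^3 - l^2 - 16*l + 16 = (l - 1)*(l^2 - 16) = (l - 4)*(l - 1)*(l + 4)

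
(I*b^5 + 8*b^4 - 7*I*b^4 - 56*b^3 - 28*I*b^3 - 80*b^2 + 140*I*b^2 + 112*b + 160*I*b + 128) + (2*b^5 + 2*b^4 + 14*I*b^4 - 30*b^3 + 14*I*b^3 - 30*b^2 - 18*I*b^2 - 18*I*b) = 2*b^5 + I*b^5 + 10*b^4 + 7*I*b^4 - 86*b^3 - 14*I*b^3 - 110*b^2 + 122*I*b^2 + 112*b + 142*I*b + 128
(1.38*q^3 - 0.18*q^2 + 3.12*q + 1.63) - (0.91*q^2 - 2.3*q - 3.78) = 1.38*q^3 - 1.09*q^2 + 5.42*q + 5.41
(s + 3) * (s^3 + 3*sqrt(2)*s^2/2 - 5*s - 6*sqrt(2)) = s^4 + 3*sqrt(2)*s^3/2 + 3*s^3 - 5*s^2 + 9*sqrt(2)*s^2/2 - 15*s - 6*sqrt(2)*s - 18*sqrt(2)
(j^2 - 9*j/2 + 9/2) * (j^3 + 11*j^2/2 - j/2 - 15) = j^5 + j^4 - 83*j^3/4 + 12*j^2 + 261*j/4 - 135/2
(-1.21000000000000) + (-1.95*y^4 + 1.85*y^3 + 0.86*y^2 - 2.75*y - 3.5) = -1.95*y^4 + 1.85*y^3 + 0.86*y^2 - 2.75*y - 4.71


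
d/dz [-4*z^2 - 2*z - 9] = -8*z - 2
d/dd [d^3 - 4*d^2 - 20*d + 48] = 3*d^2 - 8*d - 20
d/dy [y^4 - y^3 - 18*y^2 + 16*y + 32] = 4*y^3 - 3*y^2 - 36*y + 16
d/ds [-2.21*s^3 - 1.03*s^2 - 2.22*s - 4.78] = -6.63*s^2 - 2.06*s - 2.22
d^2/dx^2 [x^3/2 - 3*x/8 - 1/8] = 3*x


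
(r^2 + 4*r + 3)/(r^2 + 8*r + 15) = (r + 1)/(r + 5)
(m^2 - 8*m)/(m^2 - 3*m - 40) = m/(m + 5)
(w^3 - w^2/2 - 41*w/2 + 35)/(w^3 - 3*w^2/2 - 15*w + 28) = (w + 5)/(w + 4)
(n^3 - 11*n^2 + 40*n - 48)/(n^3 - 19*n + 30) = (n^2 - 8*n + 16)/(n^2 + 3*n - 10)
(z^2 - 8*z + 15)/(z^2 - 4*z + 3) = (z - 5)/(z - 1)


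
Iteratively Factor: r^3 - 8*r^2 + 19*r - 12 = (r - 3)*(r^2 - 5*r + 4) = (r - 4)*(r - 3)*(r - 1)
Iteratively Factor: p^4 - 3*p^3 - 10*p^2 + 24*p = (p - 4)*(p^3 + p^2 - 6*p) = (p - 4)*(p - 2)*(p^2 + 3*p) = (p - 4)*(p - 2)*(p + 3)*(p)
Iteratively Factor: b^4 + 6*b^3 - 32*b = (b - 2)*(b^3 + 8*b^2 + 16*b) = (b - 2)*(b + 4)*(b^2 + 4*b) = (b - 2)*(b + 4)^2*(b)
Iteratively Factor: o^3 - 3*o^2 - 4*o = (o)*(o^2 - 3*o - 4) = o*(o + 1)*(o - 4)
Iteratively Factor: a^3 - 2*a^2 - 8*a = (a + 2)*(a^2 - 4*a) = a*(a + 2)*(a - 4)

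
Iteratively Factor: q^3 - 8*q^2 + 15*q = (q - 3)*(q^2 - 5*q) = (q - 5)*(q - 3)*(q)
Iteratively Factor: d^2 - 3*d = (d - 3)*(d)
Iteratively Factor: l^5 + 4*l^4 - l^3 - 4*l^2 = (l + 1)*(l^4 + 3*l^3 - 4*l^2) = (l + 1)*(l + 4)*(l^3 - l^2) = l*(l + 1)*(l + 4)*(l^2 - l) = l*(l - 1)*(l + 1)*(l + 4)*(l)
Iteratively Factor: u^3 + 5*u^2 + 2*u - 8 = (u + 2)*(u^2 + 3*u - 4) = (u + 2)*(u + 4)*(u - 1)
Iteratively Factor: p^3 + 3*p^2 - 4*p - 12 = (p + 2)*(p^2 + p - 6) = (p + 2)*(p + 3)*(p - 2)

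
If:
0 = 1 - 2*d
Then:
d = 1/2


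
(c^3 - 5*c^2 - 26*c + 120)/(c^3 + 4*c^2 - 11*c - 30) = (c^2 - 10*c + 24)/(c^2 - c - 6)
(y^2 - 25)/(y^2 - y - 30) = (y - 5)/(y - 6)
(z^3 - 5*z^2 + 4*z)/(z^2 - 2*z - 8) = z*(z - 1)/(z + 2)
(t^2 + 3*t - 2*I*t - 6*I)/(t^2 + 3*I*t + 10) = (t + 3)/(t + 5*I)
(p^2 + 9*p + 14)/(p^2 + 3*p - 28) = (p + 2)/(p - 4)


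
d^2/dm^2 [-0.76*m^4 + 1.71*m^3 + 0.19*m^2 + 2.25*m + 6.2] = -9.12*m^2 + 10.26*m + 0.38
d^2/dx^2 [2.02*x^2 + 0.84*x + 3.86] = 4.04000000000000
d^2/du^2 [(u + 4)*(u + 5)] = 2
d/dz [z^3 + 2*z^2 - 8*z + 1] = 3*z^2 + 4*z - 8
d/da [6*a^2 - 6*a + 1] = 12*a - 6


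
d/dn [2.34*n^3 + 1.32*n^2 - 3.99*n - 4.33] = 7.02*n^2 + 2.64*n - 3.99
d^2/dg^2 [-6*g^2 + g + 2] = -12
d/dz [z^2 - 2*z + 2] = 2*z - 2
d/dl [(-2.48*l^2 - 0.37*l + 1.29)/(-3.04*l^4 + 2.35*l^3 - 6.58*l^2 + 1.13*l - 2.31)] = (-15.0784*l^5 + 2.4536*l^4 + 17.4254*l^3 - 14.3315*l^2 + 28.434*l - 0.603)/(9.2416*l^8 - 14.288*l^7 + 45.5289*l^6 - 37.7964*l^5 + 62.6522*l^4 - 25.7278*l^3 + 31.6765*l^2 - 5.2206*l + 5.3361)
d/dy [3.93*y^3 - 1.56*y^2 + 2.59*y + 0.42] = 11.79*y^2 - 3.12*y + 2.59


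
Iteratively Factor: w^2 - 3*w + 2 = (w - 2)*(w - 1)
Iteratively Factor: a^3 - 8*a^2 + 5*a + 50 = (a - 5)*(a^2 - 3*a - 10) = (a - 5)^2*(a + 2)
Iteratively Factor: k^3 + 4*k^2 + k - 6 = (k + 3)*(k^2 + k - 2) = (k + 2)*(k + 3)*(k - 1)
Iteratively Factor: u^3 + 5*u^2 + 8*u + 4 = (u + 2)*(u^2 + 3*u + 2) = (u + 1)*(u + 2)*(u + 2)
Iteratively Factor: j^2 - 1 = (j + 1)*(j - 1)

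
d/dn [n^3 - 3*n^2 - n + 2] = 3*n^2 - 6*n - 1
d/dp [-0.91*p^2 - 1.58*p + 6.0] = -1.82*p - 1.58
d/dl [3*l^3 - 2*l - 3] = 9*l^2 - 2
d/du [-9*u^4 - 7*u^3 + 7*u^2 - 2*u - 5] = -36*u^3 - 21*u^2 + 14*u - 2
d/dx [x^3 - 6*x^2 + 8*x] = 3*x^2 - 12*x + 8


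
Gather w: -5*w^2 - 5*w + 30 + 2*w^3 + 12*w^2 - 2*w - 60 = 2*w^3 + 7*w^2 - 7*w - 30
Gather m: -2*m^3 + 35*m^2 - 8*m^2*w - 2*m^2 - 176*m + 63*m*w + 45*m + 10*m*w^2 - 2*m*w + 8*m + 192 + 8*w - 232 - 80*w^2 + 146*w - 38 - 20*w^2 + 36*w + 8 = -2*m^3 + m^2*(33 - 8*w) + m*(10*w^2 + 61*w - 123) - 100*w^2 + 190*w - 70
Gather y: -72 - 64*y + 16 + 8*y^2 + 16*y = 8*y^2 - 48*y - 56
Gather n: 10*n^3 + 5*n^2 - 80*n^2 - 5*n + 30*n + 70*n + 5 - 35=10*n^3 - 75*n^2 + 95*n - 30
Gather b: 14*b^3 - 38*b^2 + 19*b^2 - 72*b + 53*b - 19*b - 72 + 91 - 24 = 14*b^3 - 19*b^2 - 38*b - 5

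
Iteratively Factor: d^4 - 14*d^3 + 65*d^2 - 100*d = (d - 4)*(d^3 - 10*d^2 + 25*d) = (d - 5)*(d - 4)*(d^2 - 5*d) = d*(d - 5)*(d - 4)*(d - 5)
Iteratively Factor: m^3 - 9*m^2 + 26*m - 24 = (m - 3)*(m^2 - 6*m + 8) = (m - 3)*(m - 2)*(m - 4)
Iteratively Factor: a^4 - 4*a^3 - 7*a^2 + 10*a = (a + 2)*(a^3 - 6*a^2 + 5*a) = a*(a + 2)*(a^2 - 6*a + 5) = a*(a - 5)*(a + 2)*(a - 1)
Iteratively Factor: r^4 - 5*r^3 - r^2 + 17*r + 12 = (r + 1)*(r^3 - 6*r^2 + 5*r + 12) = (r - 4)*(r + 1)*(r^2 - 2*r - 3) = (r - 4)*(r - 3)*(r + 1)*(r + 1)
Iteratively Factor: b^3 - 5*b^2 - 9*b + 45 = (b - 5)*(b^2 - 9) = (b - 5)*(b - 3)*(b + 3)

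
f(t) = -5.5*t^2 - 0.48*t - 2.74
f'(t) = -11.0*t - 0.48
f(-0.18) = -2.83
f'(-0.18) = 1.50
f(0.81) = -6.74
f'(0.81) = -9.39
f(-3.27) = -59.98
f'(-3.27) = 35.49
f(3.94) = -90.01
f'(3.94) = -43.82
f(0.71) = -5.85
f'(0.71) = -8.29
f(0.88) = -7.42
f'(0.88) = -10.16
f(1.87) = -22.87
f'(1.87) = -21.05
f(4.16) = -99.92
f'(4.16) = -46.24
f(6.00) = -203.62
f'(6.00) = -66.48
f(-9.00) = -443.92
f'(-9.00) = 98.52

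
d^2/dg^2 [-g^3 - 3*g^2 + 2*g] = -6*g - 6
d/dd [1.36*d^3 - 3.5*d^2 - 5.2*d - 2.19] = 4.08*d^2 - 7.0*d - 5.2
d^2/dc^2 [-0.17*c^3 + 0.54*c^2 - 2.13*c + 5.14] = 1.08 - 1.02*c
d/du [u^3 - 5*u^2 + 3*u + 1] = 3*u^2 - 10*u + 3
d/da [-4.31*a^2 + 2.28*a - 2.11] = 2.28 - 8.62*a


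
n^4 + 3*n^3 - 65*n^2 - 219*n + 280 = (n - 8)*(n - 1)*(n + 5)*(n + 7)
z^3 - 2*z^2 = z^2*(z - 2)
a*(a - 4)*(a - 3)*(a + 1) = a^4 - 6*a^3 + 5*a^2 + 12*a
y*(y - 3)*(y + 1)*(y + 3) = y^4 + y^3 - 9*y^2 - 9*y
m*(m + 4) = m^2 + 4*m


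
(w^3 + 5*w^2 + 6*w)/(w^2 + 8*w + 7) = w*(w^2 + 5*w + 6)/(w^2 + 8*w + 7)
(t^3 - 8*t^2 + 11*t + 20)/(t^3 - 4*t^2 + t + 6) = (t^2 - 9*t + 20)/(t^2 - 5*t + 6)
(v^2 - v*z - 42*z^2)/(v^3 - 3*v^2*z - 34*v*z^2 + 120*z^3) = (v - 7*z)/(v^2 - 9*v*z + 20*z^2)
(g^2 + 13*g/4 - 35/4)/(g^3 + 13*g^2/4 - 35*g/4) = 1/g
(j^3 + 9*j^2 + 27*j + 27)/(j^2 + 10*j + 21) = (j^2 + 6*j + 9)/(j + 7)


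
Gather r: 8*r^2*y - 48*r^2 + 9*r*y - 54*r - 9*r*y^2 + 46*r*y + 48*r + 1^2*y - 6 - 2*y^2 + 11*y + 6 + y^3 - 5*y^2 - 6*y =r^2*(8*y - 48) + r*(-9*y^2 + 55*y - 6) + y^3 - 7*y^2 + 6*y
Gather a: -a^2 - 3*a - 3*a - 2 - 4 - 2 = -a^2 - 6*a - 8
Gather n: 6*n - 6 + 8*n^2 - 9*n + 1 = 8*n^2 - 3*n - 5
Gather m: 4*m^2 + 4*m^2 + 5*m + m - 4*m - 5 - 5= 8*m^2 + 2*m - 10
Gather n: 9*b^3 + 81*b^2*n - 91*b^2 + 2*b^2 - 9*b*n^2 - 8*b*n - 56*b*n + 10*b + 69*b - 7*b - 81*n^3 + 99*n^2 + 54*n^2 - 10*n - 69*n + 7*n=9*b^3 - 89*b^2 + 72*b - 81*n^3 + n^2*(153 - 9*b) + n*(81*b^2 - 64*b - 72)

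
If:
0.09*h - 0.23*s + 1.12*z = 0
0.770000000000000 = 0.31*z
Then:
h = 2.55555555555556*s - 30.910394265233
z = 2.48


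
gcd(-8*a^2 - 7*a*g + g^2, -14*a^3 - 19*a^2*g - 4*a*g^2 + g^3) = a + g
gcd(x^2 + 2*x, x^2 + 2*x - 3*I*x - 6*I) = x + 2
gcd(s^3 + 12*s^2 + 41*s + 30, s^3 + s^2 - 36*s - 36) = s^2 + 7*s + 6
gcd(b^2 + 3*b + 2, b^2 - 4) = b + 2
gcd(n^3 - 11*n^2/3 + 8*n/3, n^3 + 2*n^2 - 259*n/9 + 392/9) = n - 8/3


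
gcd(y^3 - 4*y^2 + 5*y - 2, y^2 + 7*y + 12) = 1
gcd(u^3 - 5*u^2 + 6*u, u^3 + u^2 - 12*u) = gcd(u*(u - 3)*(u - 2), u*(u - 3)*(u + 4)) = u^2 - 3*u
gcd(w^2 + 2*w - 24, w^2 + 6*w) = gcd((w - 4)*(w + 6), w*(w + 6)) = w + 6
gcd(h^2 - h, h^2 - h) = h^2 - h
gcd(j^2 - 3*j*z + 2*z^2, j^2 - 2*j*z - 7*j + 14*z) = -j + 2*z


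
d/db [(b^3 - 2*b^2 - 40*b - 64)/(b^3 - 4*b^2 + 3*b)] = 2*(-b^4 + 43*b^3 + 13*b^2 - 256*b + 96)/(b^2*(b^4 - 8*b^3 + 22*b^2 - 24*b + 9))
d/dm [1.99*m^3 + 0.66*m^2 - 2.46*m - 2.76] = 5.97*m^2 + 1.32*m - 2.46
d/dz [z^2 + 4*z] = 2*z + 4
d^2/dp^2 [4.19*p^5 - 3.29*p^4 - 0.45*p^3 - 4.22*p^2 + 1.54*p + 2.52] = 83.8*p^3 - 39.48*p^2 - 2.7*p - 8.44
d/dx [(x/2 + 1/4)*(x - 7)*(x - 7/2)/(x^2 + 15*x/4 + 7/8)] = (32*x^4 + 240*x^3 - 1732*x^2 - 1344*x - 931)/(64*x^4 + 480*x^3 + 1012*x^2 + 420*x + 49)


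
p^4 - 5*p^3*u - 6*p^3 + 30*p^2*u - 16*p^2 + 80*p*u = p*(p - 8)*(p + 2)*(p - 5*u)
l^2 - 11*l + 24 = (l - 8)*(l - 3)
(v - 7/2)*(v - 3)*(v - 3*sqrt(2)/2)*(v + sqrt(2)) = v^4 - 13*v^3/2 - sqrt(2)*v^3/2 + 13*sqrt(2)*v^2/4 + 15*v^2/2 - 21*sqrt(2)*v/4 + 39*v/2 - 63/2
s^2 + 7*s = s*(s + 7)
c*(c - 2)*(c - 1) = c^3 - 3*c^2 + 2*c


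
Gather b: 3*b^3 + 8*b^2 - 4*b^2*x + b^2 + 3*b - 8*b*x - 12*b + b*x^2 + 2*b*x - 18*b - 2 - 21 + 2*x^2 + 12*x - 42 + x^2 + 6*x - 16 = 3*b^3 + b^2*(9 - 4*x) + b*(x^2 - 6*x - 27) + 3*x^2 + 18*x - 81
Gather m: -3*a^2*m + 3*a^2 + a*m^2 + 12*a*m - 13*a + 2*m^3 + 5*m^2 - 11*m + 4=3*a^2 - 13*a + 2*m^3 + m^2*(a + 5) + m*(-3*a^2 + 12*a - 11) + 4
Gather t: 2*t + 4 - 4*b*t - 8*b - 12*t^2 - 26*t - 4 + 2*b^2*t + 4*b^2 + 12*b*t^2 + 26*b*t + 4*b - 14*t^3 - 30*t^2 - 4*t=4*b^2 - 4*b - 14*t^3 + t^2*(12*b - 42) + t*(2*b^2 + 22*b - 28)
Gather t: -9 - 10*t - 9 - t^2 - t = -t^2 - 11*t - 18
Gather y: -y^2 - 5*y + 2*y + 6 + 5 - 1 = -y^2 - 3*y + 10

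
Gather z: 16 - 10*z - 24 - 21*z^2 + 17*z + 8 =-21*z^2 + 7*z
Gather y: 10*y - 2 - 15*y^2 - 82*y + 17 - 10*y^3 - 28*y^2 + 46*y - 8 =-10*y^3 - 43*y^2 - 26*y + 7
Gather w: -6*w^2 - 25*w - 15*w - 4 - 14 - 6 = -6*w^2 - 40*w - 24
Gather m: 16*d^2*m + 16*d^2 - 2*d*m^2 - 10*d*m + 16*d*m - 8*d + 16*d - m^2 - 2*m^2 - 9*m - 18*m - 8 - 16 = 16*d^2 + 8*d + m^2*(-2*d - 3) + m*(16*d^2 + 6*d - 27) - 24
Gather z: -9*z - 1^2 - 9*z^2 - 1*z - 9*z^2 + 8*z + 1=-18*z^2 - 2*z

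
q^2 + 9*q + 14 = (q + 2)*(q + 7)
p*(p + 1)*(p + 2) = p^3 + 3*p^2 + 2*p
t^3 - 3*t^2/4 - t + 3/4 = (t - 1)*(t - 3/4)*(t + 1)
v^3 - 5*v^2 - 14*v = v*(v - 7)*(v + 2)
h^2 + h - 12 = (h - 3)*(h + 4)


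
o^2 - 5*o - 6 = (o - 6)*(o + 1)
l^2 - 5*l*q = l*(l - 5*q)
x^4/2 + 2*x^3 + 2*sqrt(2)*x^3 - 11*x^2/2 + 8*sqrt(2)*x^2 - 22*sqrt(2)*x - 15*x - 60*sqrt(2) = (x/2 + 1)*(x - 3)*(x + 5)*(x + 4*sqrt(2))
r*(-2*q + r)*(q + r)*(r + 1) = -2*q^2*r^2 - 2*q^2*r - q*r^3 - q*r^2 + r^4 + r^3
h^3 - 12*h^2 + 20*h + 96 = (h - 8)*(h - 6)*(h + 2)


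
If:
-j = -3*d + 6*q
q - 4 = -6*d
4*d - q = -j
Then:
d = 4/7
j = -12/7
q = 4/7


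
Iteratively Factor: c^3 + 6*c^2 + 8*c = (c + 4)*(c^2 + 2*c) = (c + 2)*(c + 4)*(c)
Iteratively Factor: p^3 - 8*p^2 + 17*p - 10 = (p - 5)*(p^2 - 3*p + 2) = (p - 5)*(p - 2)*(p - 1)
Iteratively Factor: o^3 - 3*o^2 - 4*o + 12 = (o - 2)*(o^2 - o - 6) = (o - 3)*(o - 2)*(o + 2)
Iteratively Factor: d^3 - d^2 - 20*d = (d - 5)*(d^2 + 4*d) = d*(d - 5)*(d + 4)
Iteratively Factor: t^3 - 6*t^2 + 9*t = (t - 3)*(t^2 - 3*t) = (t - 3)^2*(t)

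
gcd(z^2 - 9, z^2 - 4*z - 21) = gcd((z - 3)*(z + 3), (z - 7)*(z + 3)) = z + 3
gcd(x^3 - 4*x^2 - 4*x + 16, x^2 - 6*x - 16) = x + 2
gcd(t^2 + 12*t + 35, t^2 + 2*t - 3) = 1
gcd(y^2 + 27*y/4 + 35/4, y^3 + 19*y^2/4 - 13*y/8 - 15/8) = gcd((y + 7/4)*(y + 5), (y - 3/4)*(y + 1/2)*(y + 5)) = y + 5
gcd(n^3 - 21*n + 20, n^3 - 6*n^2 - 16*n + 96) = n - 4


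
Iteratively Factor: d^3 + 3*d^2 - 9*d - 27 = (d - 3)*(d^2 + 6*d + 9) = (d - 3)*(d + 3)*(d + 3)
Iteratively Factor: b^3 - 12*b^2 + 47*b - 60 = (b - 3)*(b^2 - 9*b + 20) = (b - 4)*(b - 3)*(b - 5)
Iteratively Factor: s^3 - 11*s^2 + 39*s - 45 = (s - 3)*(s^2 - 8*s + 15) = (s - 3)^2*(s - 5)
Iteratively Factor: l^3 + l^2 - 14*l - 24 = (l + 3)*(l^2 - 2*l - 8) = (l - 4)*(l + 3)*(l + 2)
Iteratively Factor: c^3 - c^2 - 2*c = (c - 2)*(c^2 + c) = (c - 2)*(c + 1)*(c)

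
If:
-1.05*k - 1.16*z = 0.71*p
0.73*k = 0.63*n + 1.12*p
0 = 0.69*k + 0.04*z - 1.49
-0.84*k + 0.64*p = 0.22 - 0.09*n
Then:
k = 2.44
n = -4.63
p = 4.19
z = -4.77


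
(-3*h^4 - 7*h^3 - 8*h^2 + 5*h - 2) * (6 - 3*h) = 9*h^5 + 3*h^4 - 18*h^3 - 63*h^2 + 36*h - 12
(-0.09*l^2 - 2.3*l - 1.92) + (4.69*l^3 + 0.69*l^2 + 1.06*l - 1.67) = 4.69*l^3 + 0.6*l^2 - 1.24*l - 3.59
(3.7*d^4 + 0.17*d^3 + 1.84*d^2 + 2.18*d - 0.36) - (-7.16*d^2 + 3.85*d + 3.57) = 3.7*d^4 + 0.17*d^3 + 9.0*d^2 - 1.67*d - 3.93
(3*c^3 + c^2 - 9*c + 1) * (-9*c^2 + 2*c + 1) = -27*c^5 - 3*c^4 + 86*c^3 - 26*c^2 - 7*c + 1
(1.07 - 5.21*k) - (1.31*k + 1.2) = -6.52*k - 0.13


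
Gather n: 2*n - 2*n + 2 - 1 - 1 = 0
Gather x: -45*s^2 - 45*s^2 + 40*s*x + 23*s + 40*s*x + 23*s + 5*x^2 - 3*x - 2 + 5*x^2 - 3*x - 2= -90*s^2 + 46*s + 10*x^2 + x*(80*s - 6) - 4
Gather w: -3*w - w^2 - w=-w^2 - 4*w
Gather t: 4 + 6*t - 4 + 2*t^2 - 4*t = 2*t^2 + 2*t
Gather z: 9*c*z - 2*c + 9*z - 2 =-2*c + z*(9*c + 9) - 2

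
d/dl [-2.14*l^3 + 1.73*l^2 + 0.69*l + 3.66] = -6.42*l^2 + 3.46*l + 0.69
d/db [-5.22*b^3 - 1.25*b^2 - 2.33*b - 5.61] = -15.66*b^2 - 2.5*b - 2.33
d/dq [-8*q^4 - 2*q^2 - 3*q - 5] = -32*q^3 - 4*q - 3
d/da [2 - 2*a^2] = -4*a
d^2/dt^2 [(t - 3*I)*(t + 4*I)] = 2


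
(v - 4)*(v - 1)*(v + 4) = v^3 - v^2 - 16*v + 16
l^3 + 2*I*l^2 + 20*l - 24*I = (l - 2*I)^2*(l + 6*I)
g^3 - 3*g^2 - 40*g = g*(g - 8)*(g + 5)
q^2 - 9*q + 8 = (q - 8)*(q - 1)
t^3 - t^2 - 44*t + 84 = (t - 6)*(t - 2)*(t + 7)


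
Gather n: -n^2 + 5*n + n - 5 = -n^2 + 6*n - 5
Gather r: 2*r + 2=2*r + 2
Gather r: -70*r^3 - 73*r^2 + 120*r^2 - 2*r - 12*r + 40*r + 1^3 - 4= -70*r^3 + 47*r^2 + 26*r - 3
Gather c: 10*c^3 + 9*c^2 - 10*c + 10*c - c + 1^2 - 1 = 10*c^3 + 9*c^2 - c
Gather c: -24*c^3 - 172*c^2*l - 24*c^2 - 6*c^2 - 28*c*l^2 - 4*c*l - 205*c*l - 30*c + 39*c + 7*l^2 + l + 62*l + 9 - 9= -24*c^3 + c^2*(-172*l - 30) + c*(-28*l^2 - 209*l + 9) + 7*l^2 + 63*l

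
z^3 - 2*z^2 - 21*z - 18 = (z - 6)*(z + 1)*(z + 3)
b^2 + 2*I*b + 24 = (b - 4*I)*(b + 6*I)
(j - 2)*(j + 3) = j^2 + j - 6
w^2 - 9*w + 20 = (w - 5)*(w - 4)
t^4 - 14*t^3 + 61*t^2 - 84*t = t*(t - 7)*(t - 4)*(t - 3)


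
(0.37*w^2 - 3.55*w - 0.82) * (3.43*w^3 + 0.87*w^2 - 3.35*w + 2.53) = 1.2691*w^5 - 11.8546*w^4 - 7.1406*w^3 + 12.1152*w^2 - 6.2345*w - 2.0746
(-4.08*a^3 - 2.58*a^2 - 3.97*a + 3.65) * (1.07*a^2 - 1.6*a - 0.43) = -4.3656*a^5 + 3.7674*a^4 + 1.6345*a^3 + 11.3669*a^2 - 4.1329*a - 1.5695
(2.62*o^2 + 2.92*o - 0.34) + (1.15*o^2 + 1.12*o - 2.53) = 3.77*o^2 + 4.04*o - 2.87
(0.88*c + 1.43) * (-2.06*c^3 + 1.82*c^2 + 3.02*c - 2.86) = -1.8128*c^4 - 1.3442*c^3 + 5.2602*c^2 + 1.8018*c - 4.0898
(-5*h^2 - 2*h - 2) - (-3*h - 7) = -5*h^2 + h + 5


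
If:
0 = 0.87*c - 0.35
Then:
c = 0.40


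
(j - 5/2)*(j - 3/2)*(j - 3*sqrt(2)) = j^3 - 3*sqrt(2)*j^2 - 4*j^2 + 15*j/4 + 12*sqrt(2)*j - 45*sqrt(2)/4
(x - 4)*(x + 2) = x^2 - 2*x - 8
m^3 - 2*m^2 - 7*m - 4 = (m - 4)*(m + 1)^2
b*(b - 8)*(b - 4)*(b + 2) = b^4 - 10*b^3 + 8*b^2 + 64*b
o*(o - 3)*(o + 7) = o^3 + 4*o^2 - 21*o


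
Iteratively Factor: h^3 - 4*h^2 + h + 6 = (h - 3)*(h^2 - h - 2) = (h - 3)*(h + 1)*(h - 2)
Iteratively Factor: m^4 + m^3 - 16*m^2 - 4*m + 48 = (m + 4)*(m^3 - 3*m^2 - 4*m + 12) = (m + 2)*(m + 4)*(m^2 - 5*m + 6) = (m - 3)*(m + 2)*(m + 4)*(m - 2)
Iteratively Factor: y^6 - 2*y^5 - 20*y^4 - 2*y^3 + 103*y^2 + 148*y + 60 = (y + 2)*(y^5 - 4*y^4 - 12*y^3 + 22*y^2 + 59*y + 30) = (y + 1)*(y + 2)*(y^4 - 5*y^3 - 7*y^2 + 29*y + 30) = (y - 5)*(y + 1)*(y + 2)*(y^3 - 7*y - 6) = (y - 5)*(y + 1)^2*(y + 2)*(y^2 - y - 6) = (y - 5)*(y - 3)*(y + 1)^2*(y + 2)*(y + 2)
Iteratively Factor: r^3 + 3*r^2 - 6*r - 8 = (r + 1)*(r^2 + 2*r - 8) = (r + 1)*(r + 4)*(r - 2)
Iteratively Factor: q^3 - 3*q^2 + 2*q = (q)*(q^2 - 3*q + 2) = q*(q - 1)*(q - 2)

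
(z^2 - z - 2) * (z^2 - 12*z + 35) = z^4 - 13*z^3 + 45*z^2 - 11*z - 70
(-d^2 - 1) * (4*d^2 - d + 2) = -4*d^4 + d^3 - 6*d^2 + d - 2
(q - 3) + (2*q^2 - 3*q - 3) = 2*q^2 - 2*q - 6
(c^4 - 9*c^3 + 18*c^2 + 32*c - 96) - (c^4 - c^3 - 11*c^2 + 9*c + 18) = -8*c^3 + 29*c^2 + 23*c - 114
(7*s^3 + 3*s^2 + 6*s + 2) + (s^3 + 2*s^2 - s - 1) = 8*s^3 + 5*s^2 + 5*s + 1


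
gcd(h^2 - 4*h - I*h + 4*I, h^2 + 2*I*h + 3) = h - I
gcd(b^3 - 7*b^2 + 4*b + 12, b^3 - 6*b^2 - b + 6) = b^2 - 5*b - 6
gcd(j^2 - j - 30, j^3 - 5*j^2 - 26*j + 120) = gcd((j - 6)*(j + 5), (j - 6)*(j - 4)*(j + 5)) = j^2 - j - 30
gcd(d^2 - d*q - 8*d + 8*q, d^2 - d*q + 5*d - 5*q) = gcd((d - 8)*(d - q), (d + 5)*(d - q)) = -d + q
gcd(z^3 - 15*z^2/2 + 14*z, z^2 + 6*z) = z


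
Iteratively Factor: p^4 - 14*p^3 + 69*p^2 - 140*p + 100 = (p - 5)*(p^3 - 9*p^2 + 24*p - 20) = (p - 5)*(p - 2)*(p^2 - 7*p + 10) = (p - 5)*(p - 2)^2*(p - 5)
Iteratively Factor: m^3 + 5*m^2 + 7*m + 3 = (m + 1)*(m^2 + 4*m + 3) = (m + 1)*(m + 3)*(m + 1)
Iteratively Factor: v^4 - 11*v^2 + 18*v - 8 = (v - 2)*(v^3 + 2*v^2 - 7*v + 4) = (v - 2)*(v - 1)*(v^2 + 3*v - 4) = (v - 2)*(v - 1)^2*(v + 4)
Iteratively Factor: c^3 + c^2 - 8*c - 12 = (c + 2)*(c^2 - c - 6) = (c + 2)^2*(c - 3)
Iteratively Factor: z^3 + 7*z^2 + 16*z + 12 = (z + 2)*(z^2 + 5*z + 6) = (z + 2)*(z + 3)*(z + 2)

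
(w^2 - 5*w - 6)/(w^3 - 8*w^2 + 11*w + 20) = (w - 6)/(w^2 - 9*w + 20)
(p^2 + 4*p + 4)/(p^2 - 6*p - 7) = (p^2 + 4*p + 4)/(p^2 - 6*p - 7)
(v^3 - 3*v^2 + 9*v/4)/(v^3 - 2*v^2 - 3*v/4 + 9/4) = v/(v + 1)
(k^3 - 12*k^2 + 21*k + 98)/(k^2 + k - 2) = (k^2 - 14*k + 49)/(k - 1)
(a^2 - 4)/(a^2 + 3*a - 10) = (a + 2)/(a + 5)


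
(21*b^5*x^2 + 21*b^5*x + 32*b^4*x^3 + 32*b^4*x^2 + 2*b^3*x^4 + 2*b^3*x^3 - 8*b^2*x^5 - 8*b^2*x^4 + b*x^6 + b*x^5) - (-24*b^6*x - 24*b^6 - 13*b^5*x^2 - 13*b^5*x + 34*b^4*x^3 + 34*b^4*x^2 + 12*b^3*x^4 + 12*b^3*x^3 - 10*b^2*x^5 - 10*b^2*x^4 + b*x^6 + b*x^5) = 24*b^6*x + 24*b^6 + 34*b^5*x^2 + 34*b^5*x - 2*b^4*x^3 - 2*b^4*x^2 - 10*b^3*x^4 - 10*b^3*x^3 + 2*b^2*x^5 + 2*b^2*x^4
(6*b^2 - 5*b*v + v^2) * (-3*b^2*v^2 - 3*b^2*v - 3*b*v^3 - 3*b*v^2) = -18*b^4*v^2 - 18*b^4*v - 3*b^3*v^3 - 3*b^3*v^2 + 12*b^2*v^4 + 12*b^2*v^3 - 3*b*v^5 - 3*b*v^4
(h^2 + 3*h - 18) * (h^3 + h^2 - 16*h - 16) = h^5 + 4*h^4 - 31*h^3 - 82*h^2 + 240*h + 288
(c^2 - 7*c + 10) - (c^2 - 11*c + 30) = 4*c - 20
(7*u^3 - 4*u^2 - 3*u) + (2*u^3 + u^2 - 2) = 9*u^3 - 3*u^2 - 3*u - 2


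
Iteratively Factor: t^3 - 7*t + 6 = (t - 2)*(t^2 + 2*t - 3) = (t - 2)*(t - 1)*(t + 3)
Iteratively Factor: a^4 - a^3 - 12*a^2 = (a)*(a^3 - a^2 - 12*a) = a^2*(a^2 - a - 12) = a^2*(a - 4)*(a + 3)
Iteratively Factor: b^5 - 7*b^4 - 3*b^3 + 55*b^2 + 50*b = (b + 2)*(b^4 - 9*b^3 + 15*b^2 + 25*b) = (b - 5)*(b + 2)*(b^3 - 4*b^2 - 5*b) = b*(b - 5)*(b + 2)*(b^2 - 4*b - 5) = b*(b - 5)^2*(b + 2)*(b + 1)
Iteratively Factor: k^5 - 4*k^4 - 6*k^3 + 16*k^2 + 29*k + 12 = (k + 1)*(k^4 - 5*k^3 - k^2 + 17*k + 12) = (k + 1)^2*(k^3 - 6*k^2 + 5*k + 12) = (k - 3)*(k + 1)^2*(k^2 - 3*k - 4) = (k - 3)*(k + 1)^3*(k - 4)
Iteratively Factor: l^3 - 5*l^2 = (l)*(l^2 - 5*l) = l*(l - 5)*(l)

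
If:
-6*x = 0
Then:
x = 0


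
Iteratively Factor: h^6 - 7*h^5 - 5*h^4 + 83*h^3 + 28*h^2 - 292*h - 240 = (h - 4)*(h^5 - 3*h^4 - 17*h^3 + 15*h^2 + 88*h + 60) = (h - 4)*(h + 2)*(h^4 - 5*h^3 - 7*h^2 + 29*h + 30) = (h - 5)*(h - 4)*(h + 2)*(h^3 - 7*h - 6) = (h - 5)*(h - 4)*(h - 3)*(h + 2)*(h^2 + 3*h + 2) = (h - 5)*(h - 4)*(h - 3)*(h + 2)^2*(h + 1)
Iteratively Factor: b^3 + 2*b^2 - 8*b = (b)*(b^2 + 2*b - 8) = b*(b - 2)*(b + 4)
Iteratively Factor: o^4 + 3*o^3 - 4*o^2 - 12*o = (o + 3)*(o^3 - 4*o) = o*(o + 3)*(o^2 - 4) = o*(o - 2)*(o + 3)*(o + 2)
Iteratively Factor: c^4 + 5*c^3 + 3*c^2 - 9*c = (c - 1)*(c^3 + 6*c^2 + 9*c) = c*(c - 1)*(c^2 + 6*c + 9) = c*(c - 1)*(c + 3)*(c + 3)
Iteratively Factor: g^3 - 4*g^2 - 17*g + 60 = (g - 3)*(g^2 - g - 20) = (g - 3)*(g + 4)*(g - 5)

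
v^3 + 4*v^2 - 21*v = v*(v - 3)*(v + 7)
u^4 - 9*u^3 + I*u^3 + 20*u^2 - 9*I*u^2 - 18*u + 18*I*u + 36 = (u - 6)*(u - 3)*(u - I)*(u + 2*I)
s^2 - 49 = (s - 7)*(s + 7)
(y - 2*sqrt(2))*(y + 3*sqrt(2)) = y^2 + sqrt(2)*y - 12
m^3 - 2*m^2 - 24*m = m*(m - 6)*(m + 4)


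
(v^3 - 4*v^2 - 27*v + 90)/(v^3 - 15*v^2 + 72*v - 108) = (v + 5)/(v - 6)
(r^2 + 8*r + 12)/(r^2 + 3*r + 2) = (r + 6)/(r + 1)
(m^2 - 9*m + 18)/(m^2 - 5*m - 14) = (-m^2 + 9*m - 18)/(-m^2 + 5*m + 14)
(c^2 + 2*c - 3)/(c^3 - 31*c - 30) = (-c^2 - 2*c + 3)/(-c^3 + 31*c + 30)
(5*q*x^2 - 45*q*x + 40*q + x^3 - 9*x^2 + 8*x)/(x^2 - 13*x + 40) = (5*q*x - 5*q + x^2 - x)/(x - 5)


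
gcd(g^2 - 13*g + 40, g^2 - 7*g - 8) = g - 8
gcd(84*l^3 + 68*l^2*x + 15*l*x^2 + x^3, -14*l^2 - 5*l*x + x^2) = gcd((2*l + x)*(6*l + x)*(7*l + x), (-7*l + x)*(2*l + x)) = 2*l + x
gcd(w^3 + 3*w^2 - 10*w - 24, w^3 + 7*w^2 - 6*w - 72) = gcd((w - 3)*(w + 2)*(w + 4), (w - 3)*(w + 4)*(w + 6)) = w^2 + w - 12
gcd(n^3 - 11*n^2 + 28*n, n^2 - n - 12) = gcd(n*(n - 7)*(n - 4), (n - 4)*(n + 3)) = n - 4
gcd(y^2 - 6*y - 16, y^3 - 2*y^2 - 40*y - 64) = y^2 - 6*y - 16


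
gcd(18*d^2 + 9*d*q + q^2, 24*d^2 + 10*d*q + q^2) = 6*d + q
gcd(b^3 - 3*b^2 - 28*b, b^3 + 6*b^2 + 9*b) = b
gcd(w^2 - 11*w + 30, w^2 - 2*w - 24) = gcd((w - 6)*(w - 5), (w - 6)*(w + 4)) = w - 6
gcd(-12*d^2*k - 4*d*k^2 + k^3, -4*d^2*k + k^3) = 2*d*k + k^2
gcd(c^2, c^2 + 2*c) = c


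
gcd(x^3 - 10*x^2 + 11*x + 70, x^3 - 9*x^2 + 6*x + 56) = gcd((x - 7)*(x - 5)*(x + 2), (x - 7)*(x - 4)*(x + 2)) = x^2 - 5*x - 14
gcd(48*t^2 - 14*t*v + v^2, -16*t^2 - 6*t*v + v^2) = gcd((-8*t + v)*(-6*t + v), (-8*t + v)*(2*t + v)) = 8*t - v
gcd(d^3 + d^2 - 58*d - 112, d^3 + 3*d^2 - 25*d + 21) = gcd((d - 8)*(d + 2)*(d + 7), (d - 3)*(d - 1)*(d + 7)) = d + 7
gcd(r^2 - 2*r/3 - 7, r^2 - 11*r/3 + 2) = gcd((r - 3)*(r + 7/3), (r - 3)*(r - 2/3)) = r - 3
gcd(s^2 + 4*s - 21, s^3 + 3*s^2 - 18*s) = s - 3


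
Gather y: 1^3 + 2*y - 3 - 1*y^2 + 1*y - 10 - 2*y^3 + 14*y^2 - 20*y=-2*y^3 + 13*y^2 - 17*y - 12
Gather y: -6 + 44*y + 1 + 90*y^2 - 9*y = 90*y^2 + 35*y - 5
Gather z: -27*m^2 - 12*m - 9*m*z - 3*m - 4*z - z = -27*m^2 - 15*m + z*(-9*m - 5)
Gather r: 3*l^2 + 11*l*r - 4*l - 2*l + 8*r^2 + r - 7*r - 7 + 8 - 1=3*l^2 - 6*l + 8*r^2 + r*(11*l - 6)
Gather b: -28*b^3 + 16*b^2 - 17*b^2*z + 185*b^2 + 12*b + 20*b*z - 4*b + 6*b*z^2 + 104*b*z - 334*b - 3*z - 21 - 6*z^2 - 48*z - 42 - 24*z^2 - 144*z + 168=-28*b^3 + b^2*(201 - 17*z) + b*(6*z^2 + 124*z - 326) - 30*z^2 - 195*z + 105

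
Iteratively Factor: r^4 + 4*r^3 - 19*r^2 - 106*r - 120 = (r + 2)*(r^3 + 2*r^2 - 23*r - 60) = (r - 5)*(r + 2)*(r^2 + 7*r + 12) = (r - 5)*(r + 2)*(r + 4)*(r + 3)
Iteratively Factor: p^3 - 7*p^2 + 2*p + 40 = (p - 4)*(p^2 - 3*p - 10) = (p - 4)*(p + 2)*(p - 5)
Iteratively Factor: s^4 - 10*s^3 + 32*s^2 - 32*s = (s - 4)*(s^3 - 6*s^2 + 8*s) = (s - 4)^2*(s^2 - 2*s) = (s - 4)^2*(s - 2)*(s)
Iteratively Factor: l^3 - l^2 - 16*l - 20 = (l + 2)*(l^2 - 3*l - 10) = (l - 5)*(l + 2)*(l + 2)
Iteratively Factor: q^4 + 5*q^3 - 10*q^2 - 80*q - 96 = (q + 2)*(q^3 + 3*q^2 - 16*q - 48) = (q + 2)*(q + 4)*(q^2 - q - 12) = (q - 4)*(q + 2)*(q + 4)*(q + 3)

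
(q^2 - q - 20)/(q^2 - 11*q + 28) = (q^2 - q - 20)/(q^2 - 11*q + 28)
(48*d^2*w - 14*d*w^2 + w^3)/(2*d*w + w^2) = (48*d^2 - 14*d*w + w^2)/(2*d + w)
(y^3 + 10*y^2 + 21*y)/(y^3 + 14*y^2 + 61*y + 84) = y/(y + 4)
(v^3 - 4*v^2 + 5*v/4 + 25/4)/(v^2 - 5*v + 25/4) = v + 1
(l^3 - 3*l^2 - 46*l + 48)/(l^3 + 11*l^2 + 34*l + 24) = (l^2 - 9*l + 8)/(l^2 + 5*l + 4)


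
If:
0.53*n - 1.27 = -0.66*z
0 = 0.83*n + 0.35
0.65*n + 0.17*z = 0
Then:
No Solution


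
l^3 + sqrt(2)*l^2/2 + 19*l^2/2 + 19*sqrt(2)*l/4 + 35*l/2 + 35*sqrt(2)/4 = (l + 5/2)*(l + 7)*(l + sqrt(2)/2)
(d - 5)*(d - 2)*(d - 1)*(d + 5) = d^4 - 3*d^3 - 23*d^2 + 75*d - 50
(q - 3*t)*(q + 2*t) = q^2 - q*t - 6*t^2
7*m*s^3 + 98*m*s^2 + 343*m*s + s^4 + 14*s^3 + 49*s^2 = s*(7*m + s)*(s + 7)^2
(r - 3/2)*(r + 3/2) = r^2 - 9/4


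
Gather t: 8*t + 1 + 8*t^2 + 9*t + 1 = 8*t^2 + 17*t + 2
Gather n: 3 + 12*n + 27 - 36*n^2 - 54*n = -36*n^2 - 42*n + 30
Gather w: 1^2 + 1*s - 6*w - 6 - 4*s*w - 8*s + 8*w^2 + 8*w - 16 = -7*s + 8*w^2 + w*(2 - 4*s) - 21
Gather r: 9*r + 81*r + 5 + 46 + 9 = 90*r + 60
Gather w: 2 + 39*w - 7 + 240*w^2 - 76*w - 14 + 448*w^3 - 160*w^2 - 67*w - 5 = 448*w^3 + 80*w^2 - 104*w - 24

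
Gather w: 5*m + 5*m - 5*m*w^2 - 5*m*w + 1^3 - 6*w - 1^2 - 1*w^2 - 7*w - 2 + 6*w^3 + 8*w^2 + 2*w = 10*m + 6*w^3 + w^2*(7 - 5*m) + w*(-5*m - 11) - 2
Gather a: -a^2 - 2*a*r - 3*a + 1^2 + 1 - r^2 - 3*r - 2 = -a^2 + a*(-2*r - 3) - r^2 - 3*r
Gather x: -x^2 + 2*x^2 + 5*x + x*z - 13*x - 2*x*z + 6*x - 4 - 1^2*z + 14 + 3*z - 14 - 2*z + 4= x^2 + x*(-z - 2)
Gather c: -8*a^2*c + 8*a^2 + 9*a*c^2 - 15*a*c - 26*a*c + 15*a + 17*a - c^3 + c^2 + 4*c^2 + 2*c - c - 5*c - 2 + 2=8*a^2 + 32*a - c^3 + c^2*(9*a + 5) + c*(-8*a^2 - 41*a - 4)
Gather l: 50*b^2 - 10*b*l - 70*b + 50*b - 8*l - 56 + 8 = 50*b^2 - 20*b + l*(-10*b - 8) - 48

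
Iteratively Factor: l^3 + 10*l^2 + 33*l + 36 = (l + 3)*(l^2 + 7*l + 12) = (l + 3)*(l + 4)*(l + 3)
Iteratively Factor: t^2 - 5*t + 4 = (t - 4)*(t - 1)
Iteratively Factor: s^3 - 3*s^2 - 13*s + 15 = (s - 1)*(s^2 - 2*s - 15) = (s - 5)*(s - 1)*(s + 3)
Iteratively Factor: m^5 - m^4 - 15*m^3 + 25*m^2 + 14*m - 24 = (m - 2)*(m^4 + m^3 - 13*m^2 - m + 12) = (m - 2)*(m - 1)*(m^3 + 2*m^2 - 11*m - 12) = (m - 3)*(m - 2)*(m - 1)*(m^2 + 5*m + 4) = (m - 3)*(m - 2)*(m - 1)*(m + 4)*(m + 1)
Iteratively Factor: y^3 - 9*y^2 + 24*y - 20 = (y - 2)*(y^2 - 7*y + 10) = (y - 2)^2*(y - 5)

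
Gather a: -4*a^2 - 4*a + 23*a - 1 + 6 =-4*a^2 + 19*a + 5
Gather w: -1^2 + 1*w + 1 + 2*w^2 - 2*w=2*w^2 - w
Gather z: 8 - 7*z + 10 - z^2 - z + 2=-z^2 - 8*z + 20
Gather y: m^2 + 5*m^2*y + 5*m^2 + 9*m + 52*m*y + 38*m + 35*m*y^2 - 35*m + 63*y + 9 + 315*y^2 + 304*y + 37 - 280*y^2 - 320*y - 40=6*m^2 + 12*m + y^2*(35*m + 35) + y*(5*m^2 + 52*m + 47) + 6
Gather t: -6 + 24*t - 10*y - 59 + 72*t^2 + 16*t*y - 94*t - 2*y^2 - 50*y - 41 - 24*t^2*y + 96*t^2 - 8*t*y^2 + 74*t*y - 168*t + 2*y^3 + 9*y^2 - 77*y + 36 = t^2*(168 - 24*y) + t*(-8*y^2 + 90*y - 238) + 2*y^3 + 7*y^2 - 137*y - 70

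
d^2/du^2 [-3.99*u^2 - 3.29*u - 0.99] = -7.98000000000000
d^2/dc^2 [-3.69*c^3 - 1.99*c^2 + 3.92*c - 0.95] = -22.14*c - 3.98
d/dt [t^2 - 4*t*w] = 2*t - 4*w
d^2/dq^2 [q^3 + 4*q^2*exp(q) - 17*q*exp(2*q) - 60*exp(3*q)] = 4*q^2*exp(q) - 68*q*exp(2*q) + 16*q*exp(q) + 6*q - 540*exp(3*q) - 68*exp(2*q) + 8*exp(q)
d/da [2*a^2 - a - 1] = 4*a - 1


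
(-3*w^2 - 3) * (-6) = 18*w^2 + 18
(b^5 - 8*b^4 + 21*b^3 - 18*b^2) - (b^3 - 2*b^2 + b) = b^5 - 8*b^4 + 20*b^3 - 16*b^2 - b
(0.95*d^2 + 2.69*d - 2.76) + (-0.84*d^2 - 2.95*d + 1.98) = 0.11*d^2 - 0.26*d - 0.78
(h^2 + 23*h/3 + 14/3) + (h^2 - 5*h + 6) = 2*h^2 + 8*h/3 + 32/3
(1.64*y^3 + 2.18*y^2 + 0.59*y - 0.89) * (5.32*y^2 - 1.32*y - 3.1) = 8.7248*y^5 + 9.4328*y^4 - 4.8228*y^3 - 12.2716*y^2 - 0.6542*y + 2.759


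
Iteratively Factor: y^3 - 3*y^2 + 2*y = (y)*(y^2 - 3*y + 2) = y*(y - 1)*(y - 2)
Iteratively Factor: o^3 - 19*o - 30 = (o + 3)*(o^2 - 3*o - 10) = (o - 5)*(o + 3)*(o + 2)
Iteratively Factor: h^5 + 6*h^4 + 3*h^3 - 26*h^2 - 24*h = (h)*(h^4 + 6*h^3 + 3*h^2 - 26*h - 24) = h*(h + 3)*(h^3 + 3*h^2 - 6*h - 8) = h*(h - 2)*(h + 3)*(h^2 + 5*h + 4) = h*(h - 2)*(h + 3)*(h + 4)*(h + 1)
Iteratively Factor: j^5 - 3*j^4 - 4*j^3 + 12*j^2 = (j)*(j^4 - 3*j^3 - 4*j^2 + 12*j) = j^2*(j^3 - 3*j^2 - 4*j + 12) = j^2*(j + 2)*(j^2 - 5*j + 6) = j^2*(j - 3)*(j + 2)*(j - 2)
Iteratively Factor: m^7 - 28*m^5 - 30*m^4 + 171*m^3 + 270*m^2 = (m)*(m^6 - 28*m^4 - 30*m^3 + 171*m^2 + 270*m) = m*(m - 5)*(m^5 + 5*m^4 - 3*m^3 - 45*m^2 - 54*m) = m*(m - 5)*(m + 3)*(m^4 + 2*m^3 - 9*m^2 - 18*m) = m*(m - 5)*(m - 3)*(m + 3)*(m^3 + 5*m^2 + 6*m) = m*(m - 5)*(m - 3)*(m + 2)*(m + 3)*(m^2 + 3*m) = m*(m - 5)*(m - 3)*(m + 2)*(m + 3)^2*(m)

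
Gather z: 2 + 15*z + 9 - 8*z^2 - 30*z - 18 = -8*z^2 - 15*z - 7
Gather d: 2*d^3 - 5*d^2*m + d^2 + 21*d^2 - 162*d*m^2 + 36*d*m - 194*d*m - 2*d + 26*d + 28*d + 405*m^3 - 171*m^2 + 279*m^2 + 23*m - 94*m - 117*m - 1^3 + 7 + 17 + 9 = 2*d^3 + d^2*(22 - 5*m) + d*(-162*m^2 - 158*m + 52) + 405*m^3 + 108*m^2 - 188*m + 32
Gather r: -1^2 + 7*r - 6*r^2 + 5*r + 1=-6*r^2 + 12*r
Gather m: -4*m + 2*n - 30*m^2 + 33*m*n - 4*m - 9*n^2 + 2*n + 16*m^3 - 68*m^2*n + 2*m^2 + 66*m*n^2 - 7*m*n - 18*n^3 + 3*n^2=16*m^3 + m^2*(-68*n - 28) + m*(66*n^2 + 26*n - 8) - 18*n^3 - 6*n^2 + 4*n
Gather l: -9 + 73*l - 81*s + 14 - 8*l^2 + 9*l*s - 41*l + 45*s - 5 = -8*l^2 + l*(9*s + 32) - 36*s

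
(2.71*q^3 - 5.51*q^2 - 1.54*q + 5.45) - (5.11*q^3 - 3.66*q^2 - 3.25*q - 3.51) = -2.4*q^3 - 1.85*q^2 + 1.71*q + 8.96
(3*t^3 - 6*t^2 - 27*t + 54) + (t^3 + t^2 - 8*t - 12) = 4*t^3 - 5*t^2 - 35*t + 42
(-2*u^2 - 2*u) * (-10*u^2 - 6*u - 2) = 20*u^4 + 32*u^3 + 16*u^2 + 4*u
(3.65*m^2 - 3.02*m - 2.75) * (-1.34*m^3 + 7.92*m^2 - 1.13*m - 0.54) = -4.891*m^5 + 32.9548*m^4 - 24.3579*m^3 - 20.3384*m^2 + 4.7383*m + 1.485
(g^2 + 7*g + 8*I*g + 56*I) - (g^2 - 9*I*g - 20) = 7*g + 17*I*g + 20 + 56*I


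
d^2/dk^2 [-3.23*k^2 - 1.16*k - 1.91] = -6.46000000000000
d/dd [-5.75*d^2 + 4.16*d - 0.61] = 4.16 - 11.5*d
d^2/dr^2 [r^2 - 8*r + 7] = 2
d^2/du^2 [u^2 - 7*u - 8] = 2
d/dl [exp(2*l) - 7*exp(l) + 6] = (2*exp(l) - 7)*exp(l)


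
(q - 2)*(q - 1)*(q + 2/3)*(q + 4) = q^4 + 5*q^3/3 - 28*q^2/3 + 4*q/3 + 16/3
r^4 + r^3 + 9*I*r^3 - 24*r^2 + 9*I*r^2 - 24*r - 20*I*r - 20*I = (r + 1)*(r + 2*I)^2*(r + 5*I)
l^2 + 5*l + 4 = (l + 1)*(l + 4)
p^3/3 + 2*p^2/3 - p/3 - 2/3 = (p/3 + 1/3)*(p - 1)*(p + 2)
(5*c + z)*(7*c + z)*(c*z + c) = 35*c^3*z + 35*c^3 + 12*c^2*z^2 + 12*c^2*z + c*z^3 + c*z^2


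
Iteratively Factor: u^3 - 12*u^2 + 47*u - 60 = (u - 5)*(u^2 - 7*u + 12) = (u - 5)*(u - 3)*(u - 4)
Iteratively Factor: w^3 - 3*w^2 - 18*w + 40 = (w - 5)*(w^2 + 2*w - 8) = (w - 5)*(w + 4)*(w - 2)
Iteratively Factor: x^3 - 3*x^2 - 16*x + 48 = (x + 4)*(x^2 - 7*x + 12) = (x - 3)*(x + 4)*(x - 4)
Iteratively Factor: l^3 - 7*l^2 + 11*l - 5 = (l - 1)*(l^2 - 6*l + 5) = (l - 1)^2*(l - 5)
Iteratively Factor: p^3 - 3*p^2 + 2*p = (p - 2)*(p^2 - p) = (p - 2)*(p - 1)*(p)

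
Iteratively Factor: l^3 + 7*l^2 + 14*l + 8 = (l + 1)*(l^2 + 6*l + 8) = (l + 1)*(l + 4)*(l + 2)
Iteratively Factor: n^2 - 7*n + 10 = (n - 2)*(n - 5)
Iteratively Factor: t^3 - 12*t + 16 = (t + 4)*(t^2 - 4*t + 4) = (t - 2)*(t + 4)*(t - 2)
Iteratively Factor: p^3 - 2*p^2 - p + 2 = (p - 2)*(p^2 - 1) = (p - 2)*(p + 1)*(p - 1)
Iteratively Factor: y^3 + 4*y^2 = (y)*(y^2 + 4*y) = y*(y + 4)*(y)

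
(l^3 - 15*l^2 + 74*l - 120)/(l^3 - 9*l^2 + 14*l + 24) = (l - 5)/(l + 1)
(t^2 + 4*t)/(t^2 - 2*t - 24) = t/(t - 6)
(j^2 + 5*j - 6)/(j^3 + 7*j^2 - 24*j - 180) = (j - 1)/(j^2 + j - 30)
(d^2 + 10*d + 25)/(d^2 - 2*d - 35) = (d + 5)/(d - 7)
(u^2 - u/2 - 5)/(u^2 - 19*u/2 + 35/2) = (u + 2)/(u - 7)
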